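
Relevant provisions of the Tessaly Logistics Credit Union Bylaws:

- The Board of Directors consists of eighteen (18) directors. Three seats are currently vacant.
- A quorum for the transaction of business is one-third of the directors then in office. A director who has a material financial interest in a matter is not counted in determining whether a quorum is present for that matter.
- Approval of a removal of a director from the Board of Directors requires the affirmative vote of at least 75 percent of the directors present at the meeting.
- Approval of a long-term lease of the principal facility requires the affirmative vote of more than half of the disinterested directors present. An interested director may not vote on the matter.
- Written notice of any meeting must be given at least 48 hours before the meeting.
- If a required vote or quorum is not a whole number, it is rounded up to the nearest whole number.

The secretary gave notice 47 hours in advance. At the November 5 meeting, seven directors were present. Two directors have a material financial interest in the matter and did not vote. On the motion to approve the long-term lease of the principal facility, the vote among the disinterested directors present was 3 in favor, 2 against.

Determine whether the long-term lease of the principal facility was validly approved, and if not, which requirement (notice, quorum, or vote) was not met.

Notice: 47 hours given; 48 required (47 < 48). Not satisfied.
Quorum: 7 present, but the 2 interested directors do not count, leaving 5. Quorum is 5. Satisfied.
Vote: the long-term lease of the principal facility requires a majority of the disinterested directors present (7 − 2 = 5). A majority of 5 is 3, so 3 affirmative votes are needed; 3 voted in favor. Satisfied.

Invalid — notice requirement not satisfied.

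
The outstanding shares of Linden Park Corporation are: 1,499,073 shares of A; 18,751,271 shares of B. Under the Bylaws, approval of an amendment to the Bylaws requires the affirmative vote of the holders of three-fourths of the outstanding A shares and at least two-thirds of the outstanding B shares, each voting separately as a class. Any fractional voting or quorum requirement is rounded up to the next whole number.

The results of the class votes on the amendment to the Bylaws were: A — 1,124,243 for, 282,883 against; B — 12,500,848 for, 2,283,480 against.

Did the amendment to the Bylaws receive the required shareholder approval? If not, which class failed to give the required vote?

A: 3/4 of 1499073 = 1124304.75, rounded up to 1124305; 1,124,305 required, 1,124,243 in favor — not approved.
B: 2/3 of 18751271 = 12500847.33, rounded up to 12500848; 12,500,848 required, 12,500,848 in favor — approved.

Not approved — the A shares did not give the required vote.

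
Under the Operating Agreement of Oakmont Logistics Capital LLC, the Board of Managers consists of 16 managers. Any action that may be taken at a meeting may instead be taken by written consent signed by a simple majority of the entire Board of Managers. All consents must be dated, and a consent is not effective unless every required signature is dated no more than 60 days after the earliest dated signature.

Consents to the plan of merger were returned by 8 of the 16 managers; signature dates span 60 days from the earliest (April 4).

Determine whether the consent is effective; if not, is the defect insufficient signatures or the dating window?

Not effective — insufficient signatures.

Signatures required: a simple majority of 16 — a majority of 16 is 9, so 9 needed; 8 signed. Insufficient.
Dating window: the latest signature is 60 days after the earliest; the limit is 60 days. Within the window.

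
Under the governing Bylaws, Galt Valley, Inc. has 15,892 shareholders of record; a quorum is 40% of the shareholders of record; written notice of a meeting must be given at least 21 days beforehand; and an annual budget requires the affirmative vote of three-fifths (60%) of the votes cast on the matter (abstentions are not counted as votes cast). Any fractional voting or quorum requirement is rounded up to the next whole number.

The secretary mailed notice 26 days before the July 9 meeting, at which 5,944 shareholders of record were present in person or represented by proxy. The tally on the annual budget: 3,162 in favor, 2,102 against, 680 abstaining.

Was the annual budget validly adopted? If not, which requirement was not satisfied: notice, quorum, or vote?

Invalid — quorum requirement not satisfied.

Notice: 26 days given; 21 required. Satisfied.
Quorum: 40% of 15,892 = 6,356.80, rounded up to 6,357; 5,944 present. Not satisfied.
Vote: requires three-fifths of the votes cast (5,944 − 680 abstaining = 5,264); 3/5 of 5264 = 3158.40, rounded up to 3159, so 3,159 needed; 3,162 in favor. Satisfied.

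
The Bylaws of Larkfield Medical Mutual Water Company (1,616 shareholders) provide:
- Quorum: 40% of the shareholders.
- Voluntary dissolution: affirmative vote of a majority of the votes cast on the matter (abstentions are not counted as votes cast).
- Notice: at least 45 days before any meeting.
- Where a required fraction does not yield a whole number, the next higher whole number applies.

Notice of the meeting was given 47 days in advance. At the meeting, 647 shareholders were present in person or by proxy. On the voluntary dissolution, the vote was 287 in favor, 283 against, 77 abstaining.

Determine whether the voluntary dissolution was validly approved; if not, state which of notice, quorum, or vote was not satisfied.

Notice: 47 days given; 45 required. Satisfied.
Quorum: 40% of 1,616 = 646.40, rounded up to 647; 647 present. Satisfied.
Vote: requires a majority of the votes cast (647 − 77 abstaining = 570); a majority of 570 is 286, so 286 needed; 287 in favor. Satisfied.

Valid — all requirements satisfied.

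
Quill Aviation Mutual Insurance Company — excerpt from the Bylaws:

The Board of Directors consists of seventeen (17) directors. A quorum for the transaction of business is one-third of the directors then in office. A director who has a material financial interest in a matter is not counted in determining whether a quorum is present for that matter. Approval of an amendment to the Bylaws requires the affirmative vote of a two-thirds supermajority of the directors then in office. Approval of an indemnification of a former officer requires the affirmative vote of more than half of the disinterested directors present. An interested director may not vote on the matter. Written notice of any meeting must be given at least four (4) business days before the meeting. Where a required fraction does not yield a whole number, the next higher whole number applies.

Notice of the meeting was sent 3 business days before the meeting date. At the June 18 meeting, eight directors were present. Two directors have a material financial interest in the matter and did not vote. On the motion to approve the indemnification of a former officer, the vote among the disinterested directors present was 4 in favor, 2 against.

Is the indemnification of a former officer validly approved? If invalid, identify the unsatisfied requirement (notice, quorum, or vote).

Invalid — notice requirement not satisfied.

Notice: 3 business days given; 4 required (3 < 4). Not satisfied.
Quorum: 8 present, but the 2 interested directors do not count, leaving 6. Quorum is 6. Satisfied.
Vote: the indemnification of a former officer requires a majority of the disinterested directors present (8 − 2 = 6). A majority of 6 is 4, so 4 affirmative votes are needed; 4 voted in favor. Satisfied.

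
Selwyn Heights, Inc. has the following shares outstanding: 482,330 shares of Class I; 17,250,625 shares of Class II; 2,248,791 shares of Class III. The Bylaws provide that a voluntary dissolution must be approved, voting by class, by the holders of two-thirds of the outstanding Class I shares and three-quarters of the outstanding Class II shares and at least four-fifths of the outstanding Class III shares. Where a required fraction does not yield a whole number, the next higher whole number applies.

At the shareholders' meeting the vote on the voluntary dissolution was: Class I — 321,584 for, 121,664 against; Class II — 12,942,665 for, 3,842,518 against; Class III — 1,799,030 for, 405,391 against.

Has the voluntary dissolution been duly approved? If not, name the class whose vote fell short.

Class I: 2/3 of 482330 = 321553.33, rounded up to 321554; 321,554 required, 321,584 in favor — approved.
Class II: 3/4 of 17250625 = 12937968.75, rounded up to 12937969; 12,937,969 required, 12,942,665 in favor — approved.
Class III: 4/5 of 2248791 = 1799032.80, rounded up to 1799033; 1,799,033 required, 1,799,030 in favor — not approved.

Not approved — the Class III shares did not give the required vote.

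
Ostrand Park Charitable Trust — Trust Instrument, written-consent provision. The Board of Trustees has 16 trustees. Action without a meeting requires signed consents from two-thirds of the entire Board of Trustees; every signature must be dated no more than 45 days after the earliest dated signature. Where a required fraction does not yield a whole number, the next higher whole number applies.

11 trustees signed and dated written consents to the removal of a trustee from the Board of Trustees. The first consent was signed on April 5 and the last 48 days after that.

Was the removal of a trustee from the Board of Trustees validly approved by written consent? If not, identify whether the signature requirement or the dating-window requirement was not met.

Signatures required: two-thirds of 16 — 2/3 of 16 = 10.67, rounded up to 11, so 11 needed; 11 signed. Sufficient.
Dating window: the latest signature is 48 days after the earliest; the limit is 45 days. Outside the window.

Not effective — dating-window requirement not satisfied.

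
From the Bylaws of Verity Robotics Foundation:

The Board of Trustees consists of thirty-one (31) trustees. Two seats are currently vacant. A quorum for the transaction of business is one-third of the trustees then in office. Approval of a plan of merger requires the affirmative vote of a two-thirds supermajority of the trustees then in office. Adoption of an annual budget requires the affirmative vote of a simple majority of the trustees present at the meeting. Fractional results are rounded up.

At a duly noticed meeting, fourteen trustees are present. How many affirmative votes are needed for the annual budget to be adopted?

The annual budget requires a majority of the trustees present (14).
A majority of 14 is 8.

8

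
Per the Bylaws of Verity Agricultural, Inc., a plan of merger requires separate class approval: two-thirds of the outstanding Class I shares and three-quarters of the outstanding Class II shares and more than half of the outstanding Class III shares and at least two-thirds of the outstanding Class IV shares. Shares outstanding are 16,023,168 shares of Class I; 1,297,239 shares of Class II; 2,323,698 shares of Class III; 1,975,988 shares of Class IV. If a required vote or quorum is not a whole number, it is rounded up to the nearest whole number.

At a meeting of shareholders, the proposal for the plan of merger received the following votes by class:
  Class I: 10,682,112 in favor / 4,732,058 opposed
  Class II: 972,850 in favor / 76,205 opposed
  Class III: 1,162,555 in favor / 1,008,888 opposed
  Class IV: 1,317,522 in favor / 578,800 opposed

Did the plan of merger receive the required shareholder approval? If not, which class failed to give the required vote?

Not approved — the Class II shares did not give the required vote.

Class I: 2/3 of 16023168 = 10682112; 10,682,112 required, 10,682,112 in favor — approved.
Class II: 3/4 of 1297239 = 972929.25, rounded up to 972930; 972,930 required, 972,850 in favor — not approved.
Class III: a majority of 2323698 is 1161850; 1,161,850 required, 1,162,555 in favor — approved.
Class IV: 2/3 of 1975988 = 1317325.33, rounded up to 1317326; 1,317,326 required, 1,317,522 in favor — approved.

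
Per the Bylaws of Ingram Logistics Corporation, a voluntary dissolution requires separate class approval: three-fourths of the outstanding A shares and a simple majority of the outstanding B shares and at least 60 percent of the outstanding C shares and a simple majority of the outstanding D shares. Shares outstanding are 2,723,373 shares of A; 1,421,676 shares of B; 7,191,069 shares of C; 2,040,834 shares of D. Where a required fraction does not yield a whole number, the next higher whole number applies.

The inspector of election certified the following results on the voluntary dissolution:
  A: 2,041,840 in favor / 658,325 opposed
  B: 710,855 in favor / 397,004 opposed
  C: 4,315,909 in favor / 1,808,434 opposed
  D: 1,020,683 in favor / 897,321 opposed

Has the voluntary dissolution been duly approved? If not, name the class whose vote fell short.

A: 3/4 of 2723373 = 2042529.75, rounded up to 2042530; 2,042,530 required, 2,041,840 in favor — not approved.
B: a majority of 1421676 is 710839; 710,839 required, 710,855 in favor — approved.
C: 3/5 of 7191069 = 4314641.40, rounded up to 4314642; 4,314,642 required, 4,315,909 in favor — approved.
D: a majority of 2040834 is 1020418; 1,020,418 required, 1,020,683 in favor — approved.

Not approved — the A shares did not give the required vote.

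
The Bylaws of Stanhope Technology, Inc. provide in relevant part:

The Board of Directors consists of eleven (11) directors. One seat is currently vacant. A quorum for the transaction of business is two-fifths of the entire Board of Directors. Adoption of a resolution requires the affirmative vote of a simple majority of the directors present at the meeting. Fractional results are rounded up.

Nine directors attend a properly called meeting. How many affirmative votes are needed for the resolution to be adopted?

The resolution requires a majority of the directors present (9).
A majority of 9 is 5.

5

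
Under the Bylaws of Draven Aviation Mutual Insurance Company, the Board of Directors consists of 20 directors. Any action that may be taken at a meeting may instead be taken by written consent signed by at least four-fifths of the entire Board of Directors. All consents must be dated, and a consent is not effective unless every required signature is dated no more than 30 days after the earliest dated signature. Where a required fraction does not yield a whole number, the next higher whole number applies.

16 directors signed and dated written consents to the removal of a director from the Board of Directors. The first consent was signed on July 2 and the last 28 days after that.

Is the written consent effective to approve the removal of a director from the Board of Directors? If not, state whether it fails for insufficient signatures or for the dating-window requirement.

Signatures required: at least four-fifths of 20 — 4/5 of 20 = 16, so 16 needed; 16 signed. Sufficient.
Dating window: the latest signature is 28 days after the earliest; the limit is 30 days. Within the window.

Effective — both the signature and dating-window requirements are satisfied.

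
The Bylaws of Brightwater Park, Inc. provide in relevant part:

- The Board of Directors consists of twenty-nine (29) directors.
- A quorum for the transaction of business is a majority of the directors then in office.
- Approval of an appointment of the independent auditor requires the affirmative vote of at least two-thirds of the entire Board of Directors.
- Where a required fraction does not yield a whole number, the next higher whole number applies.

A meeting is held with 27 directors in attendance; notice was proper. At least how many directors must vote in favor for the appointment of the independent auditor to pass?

The appointment of the independent auditor requires two-thirds of the entire Board of Directors (29).
2/3 of 29 = 19.33, rounded up to 20.

20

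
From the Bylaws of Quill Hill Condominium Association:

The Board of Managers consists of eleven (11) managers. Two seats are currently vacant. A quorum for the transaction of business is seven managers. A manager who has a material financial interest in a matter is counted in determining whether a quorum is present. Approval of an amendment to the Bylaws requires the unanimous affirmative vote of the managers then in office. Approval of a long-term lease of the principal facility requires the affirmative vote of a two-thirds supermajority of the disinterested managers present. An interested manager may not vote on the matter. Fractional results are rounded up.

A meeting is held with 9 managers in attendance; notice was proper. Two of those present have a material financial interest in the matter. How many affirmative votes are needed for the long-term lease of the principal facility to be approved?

The long-term lease of the principal facility requires two-thirds of the disinterested managers present (9 − 2 = 7).
2/3 of 7 = 4.67, rounded up to 5.

5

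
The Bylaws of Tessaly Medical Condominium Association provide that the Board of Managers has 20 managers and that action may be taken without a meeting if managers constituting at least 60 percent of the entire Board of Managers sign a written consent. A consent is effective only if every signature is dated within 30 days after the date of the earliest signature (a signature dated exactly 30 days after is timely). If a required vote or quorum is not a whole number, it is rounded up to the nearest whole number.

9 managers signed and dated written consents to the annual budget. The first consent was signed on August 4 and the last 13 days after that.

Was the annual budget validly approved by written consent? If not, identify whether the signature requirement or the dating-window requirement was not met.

Not effective — insufficient signatures.

Signatures required: at least 60 percent of 20 — 3/5 of 20 = 12, so 12 needed; 9 signed. Insufficient.
Dating window: the latest signature is 13 days after the earliest; the limit is 30 days. Within the window.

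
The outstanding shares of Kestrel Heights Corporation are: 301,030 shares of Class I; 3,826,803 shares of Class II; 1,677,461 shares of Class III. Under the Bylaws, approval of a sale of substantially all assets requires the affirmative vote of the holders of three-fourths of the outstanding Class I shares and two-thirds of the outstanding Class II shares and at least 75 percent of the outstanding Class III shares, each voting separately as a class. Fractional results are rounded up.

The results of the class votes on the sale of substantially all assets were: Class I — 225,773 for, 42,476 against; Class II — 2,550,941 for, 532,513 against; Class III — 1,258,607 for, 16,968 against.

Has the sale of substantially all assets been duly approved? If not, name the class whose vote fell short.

Class I: 3/4 of 301030 = 225772.50, rounded up to 225773; 225,773 required, 225,773 in favor — approved.
Class II: 2/3 of 3826803 = 2551202; 2,551,202 required, 2,550,941 in favor — not approved.
Class III: 3/4 of 1677461 = 1258095.75, rounded up to 1258096; 1,258,096 required, 1,258,607 in favor — approved.

Not approved — the Class II shares did not give the required vote.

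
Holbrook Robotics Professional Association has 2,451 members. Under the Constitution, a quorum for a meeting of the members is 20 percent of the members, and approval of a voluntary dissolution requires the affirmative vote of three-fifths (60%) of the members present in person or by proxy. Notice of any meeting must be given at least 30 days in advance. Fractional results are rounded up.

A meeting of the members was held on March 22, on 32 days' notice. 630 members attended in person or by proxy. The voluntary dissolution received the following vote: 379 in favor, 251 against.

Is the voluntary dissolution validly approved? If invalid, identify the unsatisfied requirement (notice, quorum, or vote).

Valid — all requirements satisfied.

Notice: 32 days given; 30 required. Satisfied.
Quorum: 20% of 2,451 = 490.20, rounded up to 491; 630 present. Satisfied.
Vote: requires three-fifths of those present (630); 3/5 of 630 = 378, so 378 needed; 379 in favor. Satisfied.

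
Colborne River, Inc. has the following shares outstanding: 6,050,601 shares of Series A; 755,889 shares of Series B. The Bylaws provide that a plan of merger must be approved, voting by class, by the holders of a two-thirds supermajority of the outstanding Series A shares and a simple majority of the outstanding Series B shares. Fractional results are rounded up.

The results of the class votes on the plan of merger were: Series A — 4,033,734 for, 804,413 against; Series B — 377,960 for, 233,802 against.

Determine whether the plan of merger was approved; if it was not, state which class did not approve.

Series A: 2/3 of 6050601 = 4033734; 4,033,734 required, 4,033,734 in favor — approved.
Series B: a majority of 755889 is 377945; 377,945 required, 377,960 in favor — approved.

Approved — every class gave the required vote.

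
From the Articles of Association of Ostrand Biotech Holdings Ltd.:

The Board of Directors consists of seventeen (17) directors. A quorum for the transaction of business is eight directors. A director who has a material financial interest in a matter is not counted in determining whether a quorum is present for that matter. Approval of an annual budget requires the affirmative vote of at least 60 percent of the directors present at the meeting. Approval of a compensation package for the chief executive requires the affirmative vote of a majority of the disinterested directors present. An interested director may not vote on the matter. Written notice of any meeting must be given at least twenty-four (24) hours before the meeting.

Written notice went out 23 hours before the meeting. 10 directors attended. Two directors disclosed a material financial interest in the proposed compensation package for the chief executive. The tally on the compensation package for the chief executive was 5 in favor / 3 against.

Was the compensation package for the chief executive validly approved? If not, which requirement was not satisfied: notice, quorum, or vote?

Invalid — notice requirement not satisfied.

Notice: 23 hours given; 24 required (23 < 24). Not satisfied.
Quorum: 10 present, but the 2 interested directors do not count, leaving 8. Quorum is 8. Satisfied.
Vote: the compensation package for the chief executive requires a majority of the disinterested directors present (10 − 2 = 8). A majority of 8 is 5, so 5 affirmative votes are needed; 5 voted in favor. Satisfied.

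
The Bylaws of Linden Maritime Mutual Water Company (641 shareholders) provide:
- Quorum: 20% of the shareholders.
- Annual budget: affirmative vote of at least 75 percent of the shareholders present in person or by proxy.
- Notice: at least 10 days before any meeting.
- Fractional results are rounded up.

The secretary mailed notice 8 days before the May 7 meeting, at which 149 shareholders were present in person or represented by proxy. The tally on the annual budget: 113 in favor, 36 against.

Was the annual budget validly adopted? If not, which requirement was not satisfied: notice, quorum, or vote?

Invalid — notice requirement not satisfied.

Notice: 8 days given; 10 required. Not satisfied.
Quorum: 20% of 641 = 128.20, rounded up to 129; 149 present. Satisfied.
Vote: requires three-fourths of those present (149); 3/4 of 149 = 111.75, rounded up to 112, so 112 needed; 113 in favor. Satisfied.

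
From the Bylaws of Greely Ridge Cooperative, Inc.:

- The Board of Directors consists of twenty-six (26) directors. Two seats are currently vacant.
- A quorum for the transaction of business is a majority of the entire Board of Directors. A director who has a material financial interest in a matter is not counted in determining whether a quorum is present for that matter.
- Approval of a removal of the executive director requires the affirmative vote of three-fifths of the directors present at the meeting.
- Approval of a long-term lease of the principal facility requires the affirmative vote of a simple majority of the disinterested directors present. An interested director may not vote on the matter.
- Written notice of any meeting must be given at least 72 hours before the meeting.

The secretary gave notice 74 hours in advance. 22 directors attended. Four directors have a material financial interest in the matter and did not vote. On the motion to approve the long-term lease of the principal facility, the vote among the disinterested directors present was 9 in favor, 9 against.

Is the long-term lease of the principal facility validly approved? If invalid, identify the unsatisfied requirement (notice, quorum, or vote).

Notice: 74 hours given; 72 required (74 ≥ 72). Satisfied.
Quorum: 22 present, but the 4 interested directors do not count, leaving 18. Quorum is 14. Satisfied.
Vote: the long-term lease of the principal facility requires a majority of the disinterested directors present (22 − 4 = 18). A majority of 18 is 10, so 10 affirmative votes are needed; 9 voted in favor. Not satisfied.

Invalid — vote requirement not satisfied.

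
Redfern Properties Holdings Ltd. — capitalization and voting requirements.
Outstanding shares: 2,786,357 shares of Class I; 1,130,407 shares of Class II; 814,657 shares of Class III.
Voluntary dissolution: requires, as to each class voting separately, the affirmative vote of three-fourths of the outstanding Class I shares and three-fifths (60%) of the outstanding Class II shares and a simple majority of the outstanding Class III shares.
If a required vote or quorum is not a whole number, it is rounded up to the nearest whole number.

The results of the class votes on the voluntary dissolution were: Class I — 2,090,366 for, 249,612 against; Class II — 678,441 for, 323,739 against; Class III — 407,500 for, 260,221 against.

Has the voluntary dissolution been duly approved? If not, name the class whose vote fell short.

Class I: 3/4 of 2786357 = 2089767.75, rounded up to 2089768; 2,089,768 required, 2,090,366 in favor — approved.
Class II: 3/5 of 1130407 = 678244.20, rounded up to 678245; 678,245 required, 678,441 in favor — approved.
Class III: a majority of 814657 is 407329; 407,329 required, 407,500 in favor — approved.

Approved — every class gave the required vote.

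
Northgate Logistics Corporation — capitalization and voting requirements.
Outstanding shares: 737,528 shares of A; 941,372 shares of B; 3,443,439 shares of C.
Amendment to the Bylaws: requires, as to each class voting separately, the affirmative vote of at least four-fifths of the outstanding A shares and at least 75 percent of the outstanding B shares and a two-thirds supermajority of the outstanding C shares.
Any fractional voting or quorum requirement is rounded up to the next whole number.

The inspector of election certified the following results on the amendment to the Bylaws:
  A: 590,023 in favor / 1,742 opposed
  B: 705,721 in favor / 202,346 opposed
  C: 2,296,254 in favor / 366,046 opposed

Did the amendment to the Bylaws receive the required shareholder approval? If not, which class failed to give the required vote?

A: 4/5 of 737528 = 590022.40, rounded up to 590023; 590,023 required, 590,023 in favor — approved.
B: 3/4 of 941372 = 706029; 706,029 required, 705,721 in favor — not approved.
C: 2/3 of 3443439 = 2295626; 2,295,626 required, 2,296,254 in favor — approved.

Not approved — the B shares did not give the required vote.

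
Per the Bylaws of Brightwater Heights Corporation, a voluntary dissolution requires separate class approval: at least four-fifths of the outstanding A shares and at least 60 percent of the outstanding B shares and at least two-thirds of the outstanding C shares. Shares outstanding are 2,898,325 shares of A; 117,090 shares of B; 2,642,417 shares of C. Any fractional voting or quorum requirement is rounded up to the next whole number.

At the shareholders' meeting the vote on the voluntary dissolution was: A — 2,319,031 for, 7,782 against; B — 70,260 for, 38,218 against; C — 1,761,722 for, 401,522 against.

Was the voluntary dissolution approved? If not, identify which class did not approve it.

A: 4/5 of 2898325 = 2318660; 2,318,660 required, 2,319,031 in favor — approved.
B: 3/5 of 117090 = 70254; 70,254 required, 70,260 in favor — approved.
C: 2/3 of 2642417 = 1761611.33, rounded up to 1761612; 1,761,612 required, 1,761,722 in favor — approved.

Approved — every class gave the required vote.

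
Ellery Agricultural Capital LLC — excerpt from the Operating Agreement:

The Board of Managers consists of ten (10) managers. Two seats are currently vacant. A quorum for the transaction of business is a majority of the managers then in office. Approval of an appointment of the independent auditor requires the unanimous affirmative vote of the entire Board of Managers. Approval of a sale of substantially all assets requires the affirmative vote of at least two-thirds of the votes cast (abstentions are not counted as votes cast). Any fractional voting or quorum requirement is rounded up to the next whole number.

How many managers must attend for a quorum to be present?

A majority of 8 is 5.

5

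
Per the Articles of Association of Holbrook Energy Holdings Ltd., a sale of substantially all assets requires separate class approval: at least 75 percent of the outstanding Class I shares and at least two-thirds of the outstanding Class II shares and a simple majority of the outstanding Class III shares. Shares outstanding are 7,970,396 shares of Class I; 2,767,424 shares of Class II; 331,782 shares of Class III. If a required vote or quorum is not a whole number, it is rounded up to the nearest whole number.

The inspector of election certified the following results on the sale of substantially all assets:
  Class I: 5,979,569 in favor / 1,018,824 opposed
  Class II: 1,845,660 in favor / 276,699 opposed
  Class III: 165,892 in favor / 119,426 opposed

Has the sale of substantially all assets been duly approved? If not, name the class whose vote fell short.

Approved — every class gave the required vote.

Class I: 3/4 of 7970396 = 5977797; 5,977,797 required, 5,979,569 in favor — approved.
Class II: 2/3 of 2767424 = 1844949.33, rounded up to 1844950; 1,844,950 required, 1,845,660 in favor — approved.
Class III: a majority of 331782 is 165892; 165,892 required, 165,892 in favor — approved.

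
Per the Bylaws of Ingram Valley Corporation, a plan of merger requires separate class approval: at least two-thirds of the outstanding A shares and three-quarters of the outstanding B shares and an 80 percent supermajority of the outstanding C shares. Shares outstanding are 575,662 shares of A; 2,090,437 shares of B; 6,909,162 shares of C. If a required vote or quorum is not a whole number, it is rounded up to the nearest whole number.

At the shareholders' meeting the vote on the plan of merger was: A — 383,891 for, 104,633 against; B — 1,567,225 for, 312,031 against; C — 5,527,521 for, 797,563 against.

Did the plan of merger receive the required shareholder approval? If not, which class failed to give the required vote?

Not approved — the B shares did not give the required vote.

A: 2/3 of 575662 = 383774.67, rounded up to 383775; 383,775 required, 383,891 in favor — approved.
B: 3/4 of 2090437 = 1567827.75, rounded up to 1567828; 1,567,828 required, 1,567,225 in favor — not approved.
C: 4/5 of 6909162 = 5527329.60, rounded up to 5527330; 5,527,330 required, 5,527,521 in favor — approved.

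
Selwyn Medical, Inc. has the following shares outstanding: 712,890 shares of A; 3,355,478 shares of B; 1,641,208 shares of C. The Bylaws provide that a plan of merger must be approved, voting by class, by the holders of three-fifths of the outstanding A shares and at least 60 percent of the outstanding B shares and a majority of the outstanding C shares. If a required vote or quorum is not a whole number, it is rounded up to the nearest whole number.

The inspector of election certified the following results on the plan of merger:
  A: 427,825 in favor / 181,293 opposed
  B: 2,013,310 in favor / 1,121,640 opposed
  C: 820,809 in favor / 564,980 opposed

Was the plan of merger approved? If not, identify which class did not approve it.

Approved — every class gave the required vote.

A: 3/5 of 712890 = 427734; 427,734 required, 427,825 in favor — approved.
B: 3/5 of 3355478 = 2013286.80, rounded up to 2013287; 2,013,287 required, 2,013,310 in favor — approved.
C: a majority of 1641208 is 820605; 820,605 required, 820,809 in favor — approved.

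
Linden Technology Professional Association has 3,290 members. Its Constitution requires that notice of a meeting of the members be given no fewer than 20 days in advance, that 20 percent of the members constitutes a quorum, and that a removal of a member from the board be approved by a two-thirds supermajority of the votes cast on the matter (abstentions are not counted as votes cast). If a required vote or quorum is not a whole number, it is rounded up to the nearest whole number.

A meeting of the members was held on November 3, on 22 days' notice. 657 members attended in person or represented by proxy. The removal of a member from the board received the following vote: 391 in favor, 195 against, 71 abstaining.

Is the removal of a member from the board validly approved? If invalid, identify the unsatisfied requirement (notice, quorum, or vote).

Invalid — quorum requirement not satisfied.

Notice: 22 days given; 20 required. Satisfied.
Quorum: 20% of 3,290 = 658; 657 present. Not satisfied.
Vote: requires two-thirds of the votes cast (657 − 71 abstaining = 586); 2/3 of 586 = 390.67, rounded up to 391, so 391 needed; 391 in favor. Satisfied.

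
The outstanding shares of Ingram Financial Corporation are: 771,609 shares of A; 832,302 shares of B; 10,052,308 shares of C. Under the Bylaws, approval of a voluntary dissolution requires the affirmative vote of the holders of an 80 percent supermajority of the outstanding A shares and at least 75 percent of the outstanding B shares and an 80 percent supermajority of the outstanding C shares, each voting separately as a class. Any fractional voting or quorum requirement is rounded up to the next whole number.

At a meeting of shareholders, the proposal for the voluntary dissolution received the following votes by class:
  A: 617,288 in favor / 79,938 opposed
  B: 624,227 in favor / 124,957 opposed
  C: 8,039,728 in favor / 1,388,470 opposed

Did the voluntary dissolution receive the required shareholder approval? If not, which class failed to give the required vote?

Not approved — the C shares did not give the required vote.

A: 4/5 of 771609 = 617287.20, rounded up to 617288; 617,288 required, 617,288 in favor — approved.
B: 3/4 of 832302 = 624226.50, rounded up to 624227; 624,227 required, 624,227 in favor — approved.
C: 4/5 of 10052308 = 8041846.40, rounded up to 8041847; 8,041,847 required, 8,039,728 in favor — not approved.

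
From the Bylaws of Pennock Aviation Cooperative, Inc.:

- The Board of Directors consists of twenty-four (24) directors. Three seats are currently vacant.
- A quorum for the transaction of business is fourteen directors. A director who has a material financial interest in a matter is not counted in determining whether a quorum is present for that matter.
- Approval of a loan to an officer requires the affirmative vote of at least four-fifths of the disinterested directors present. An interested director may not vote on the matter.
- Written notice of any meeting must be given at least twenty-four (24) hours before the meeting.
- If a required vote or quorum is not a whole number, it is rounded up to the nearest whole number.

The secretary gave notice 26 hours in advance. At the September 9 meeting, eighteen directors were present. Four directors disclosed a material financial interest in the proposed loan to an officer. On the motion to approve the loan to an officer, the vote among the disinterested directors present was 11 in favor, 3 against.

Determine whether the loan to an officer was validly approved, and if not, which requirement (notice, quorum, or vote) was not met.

Invalid — vote requirement not satisfied.

Notice: 26 hours given; 24 required (26 ≥ 24). Satisfied.
Quorum: 18 present, but the 4 interested directors do not count, leaving 14. Quorum is 14. Satisfied.
Vote: the loan to an officer requires four-fifths of the disinterested directors present (18 − 4 = 14). 4/5 of 14 = 11.20, rounded up to 12, so 12 affirmative votes are needed; 11 voted in favor. Not satisfied.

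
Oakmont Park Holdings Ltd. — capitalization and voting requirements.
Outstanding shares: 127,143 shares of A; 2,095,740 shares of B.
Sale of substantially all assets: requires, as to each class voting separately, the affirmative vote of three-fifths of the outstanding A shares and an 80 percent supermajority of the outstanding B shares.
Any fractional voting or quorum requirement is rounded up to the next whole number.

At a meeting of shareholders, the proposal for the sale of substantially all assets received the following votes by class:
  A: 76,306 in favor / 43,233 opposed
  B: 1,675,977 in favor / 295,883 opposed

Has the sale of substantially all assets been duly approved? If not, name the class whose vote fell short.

A: 3/5 of 127143 = 76285.80, rounded up to 76286; 76,286 required, 76,306 in favor — approved.
B: 4/5 of 2095740 = 1676592; 1,676,592 required, 1,675,977 in favor — not approved.

Not approved — the B shares did not give the required vote.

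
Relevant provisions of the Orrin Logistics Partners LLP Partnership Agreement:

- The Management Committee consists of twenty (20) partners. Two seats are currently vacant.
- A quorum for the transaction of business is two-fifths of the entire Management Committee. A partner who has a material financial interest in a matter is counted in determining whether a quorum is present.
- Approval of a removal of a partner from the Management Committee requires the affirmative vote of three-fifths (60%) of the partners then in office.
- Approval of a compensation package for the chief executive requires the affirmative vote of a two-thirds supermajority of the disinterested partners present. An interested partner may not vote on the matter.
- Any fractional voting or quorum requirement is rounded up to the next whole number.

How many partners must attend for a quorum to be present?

8

2/5 of 20 = 8.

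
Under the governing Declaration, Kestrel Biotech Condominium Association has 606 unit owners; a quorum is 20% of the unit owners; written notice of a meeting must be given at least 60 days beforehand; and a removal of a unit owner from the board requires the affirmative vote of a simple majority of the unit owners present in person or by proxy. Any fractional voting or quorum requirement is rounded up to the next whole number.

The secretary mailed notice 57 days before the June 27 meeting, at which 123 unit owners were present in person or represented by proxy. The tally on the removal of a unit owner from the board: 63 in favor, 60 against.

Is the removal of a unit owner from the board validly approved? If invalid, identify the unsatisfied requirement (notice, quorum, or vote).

Invalid — notice requirement not satisfied.

Notice: 57 days given; 60 required. Not satisfied.
Quorum: 20% of 606 = 121.20, rounded up to 122; 123 present. Satisfied.
Vote: requires a majority of those present (123); a majority of 123 is 62, so 62 needed; 63 in favor. Satisfied.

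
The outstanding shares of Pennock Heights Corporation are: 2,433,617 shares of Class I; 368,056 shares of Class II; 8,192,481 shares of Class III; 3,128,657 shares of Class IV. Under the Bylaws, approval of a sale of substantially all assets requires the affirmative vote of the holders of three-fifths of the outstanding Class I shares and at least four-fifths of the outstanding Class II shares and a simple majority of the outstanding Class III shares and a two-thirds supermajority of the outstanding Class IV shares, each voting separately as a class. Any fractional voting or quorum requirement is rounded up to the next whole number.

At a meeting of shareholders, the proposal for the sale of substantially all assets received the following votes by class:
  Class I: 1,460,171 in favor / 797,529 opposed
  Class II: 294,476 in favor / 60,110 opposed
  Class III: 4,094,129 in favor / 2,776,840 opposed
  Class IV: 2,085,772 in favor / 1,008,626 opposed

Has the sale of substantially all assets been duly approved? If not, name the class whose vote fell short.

Not approved — the Class III shares did not give the required vote.

Class I: 3/5 of 2433617 = 1460170.20, rounded up to 1460171; 1,460,171 required, 1,460,171 in favor — approved.
Class II: 4/5 of 368056 = 294444.80, rounded up to 294445; 294,445 required, 294,476 in favor — approved.
Class III: a majority of 8192481 is 4096241; 4,096,241 required, 4,094,129 in favor — not approved.
Class IV: 2/3 of 3128657 = 2085771.33, rounded up to 2085772; 2,085,772 required, 2,085,772 in favor — approved.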